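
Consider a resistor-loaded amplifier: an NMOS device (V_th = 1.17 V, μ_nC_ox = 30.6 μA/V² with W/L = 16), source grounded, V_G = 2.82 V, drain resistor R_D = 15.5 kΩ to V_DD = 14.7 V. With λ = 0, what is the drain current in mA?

V_GS = V_G = 2.82 V, so V_ov = 2.82 − 1.17 = 1.65 V.
k_n = μ_nC_ox · (W/L) = 0.4896 mA/V².
Assume saturation: I_D = ½ k_n V_ov² = 0.5 × 0.4896 × 1.65² = 0.666 mA, giving V_DS = V_DD − I_D R_D = 14.7 − 0.666 × 15.5 = 4.37 V.
V_DS = 4.37 V ≥ V_ov = 1.65 V, confirming saturation.

I_D = 0.666 mA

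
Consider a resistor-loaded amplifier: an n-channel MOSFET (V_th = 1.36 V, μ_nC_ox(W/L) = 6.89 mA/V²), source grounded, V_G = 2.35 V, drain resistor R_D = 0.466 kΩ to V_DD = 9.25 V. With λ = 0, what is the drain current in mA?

I_D = 3.38 mA

V_GS = V_G = 2.35 V, so V_ov = 2.35 − 1.36 = 0.99 V.
Assume saturation: I_D = ½ k_n V_ov² = 0.5 × 6.89 × 0.99² = 3.38 mA, giving V_DS = V_DD − I_D R_D = 9.25 − 3.38 × 0.466 = 7.68 V.
V_DS = 7.68 V ≥ V_ov = 0.99 V, confirming saturation.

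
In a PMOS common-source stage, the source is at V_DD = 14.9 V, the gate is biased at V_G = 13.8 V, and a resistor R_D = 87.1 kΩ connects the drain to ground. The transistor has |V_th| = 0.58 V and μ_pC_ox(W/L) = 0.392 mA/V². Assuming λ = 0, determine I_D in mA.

I_D = 0.0530 mA

V_SG = V_DD − V_G = 14.9 − 13.8 = 1.1 V, so V_ov = 1.1 − 0.58 = 0.52 V.
Assume saturation: I_D = ½ k_p V_ov² = 0.5 × 0.392 × 0.52² = 0.053 mA, giving V_SD = V_DD − I_D R_D = 14.9 − 0.053 × 87.1 = 10.3 V.
V_SD = 10.3 V ≥ V_ov = 0.52 V, confirming saturation.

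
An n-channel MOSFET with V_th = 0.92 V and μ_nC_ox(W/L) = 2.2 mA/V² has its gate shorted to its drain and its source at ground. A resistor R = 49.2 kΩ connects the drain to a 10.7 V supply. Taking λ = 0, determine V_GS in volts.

V_GS = 1.34 V

With gate tied to drain, V_GS = V_DS ≥ V_GS − V_th, so the device is in saturation.
KCL at the drain: ½ k_n (V_GS − V_th)² = (V_DD − V_GS)/R.
Let x = V_GS − 0.92. Then 54.1 x² + x − 9.78 = 0, giving x = 0.416 V (positive root), so V_GS = 1.34 V.
I_D = (V_DD − V_GS)/R = (10.7 − 1.34) / 49.2 = 0.19 mA.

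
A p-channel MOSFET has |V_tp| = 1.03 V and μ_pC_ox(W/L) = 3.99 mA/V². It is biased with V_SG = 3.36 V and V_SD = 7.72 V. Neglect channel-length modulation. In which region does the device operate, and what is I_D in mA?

V_ov = V_SG − |V_tp| = 3.36 − 1.03 = 2.33 V.
Since V_SD = 7.72 V ≥ V_ov = 2.33 V, the device is in saturation.
I_D = ½ k_p V_ov² = 0.5 × 3.99 × 2.33² = 10.8 mA.

Saturation; I_D = 10.8 mA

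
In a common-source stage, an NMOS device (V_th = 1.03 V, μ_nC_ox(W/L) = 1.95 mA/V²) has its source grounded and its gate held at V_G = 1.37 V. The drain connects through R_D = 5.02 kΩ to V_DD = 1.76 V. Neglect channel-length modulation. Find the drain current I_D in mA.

I_D = 0.113 mA

V_GS = V_G = 1.37 V, so V_ov = 1.37 − 1.03 = 0.34 V.
Assume saturation: I_D = ½ k_n V_ov² = 0.5 × 1.95 × 0.34² = 0.113 mA, giving V_DS = V_DD − I_D R_D = 1.76 − 0.113 × 5.02 = 1.19 V.
V_DS = 1.19 V ≥ V_ov = 0.34 V, confirming saturation.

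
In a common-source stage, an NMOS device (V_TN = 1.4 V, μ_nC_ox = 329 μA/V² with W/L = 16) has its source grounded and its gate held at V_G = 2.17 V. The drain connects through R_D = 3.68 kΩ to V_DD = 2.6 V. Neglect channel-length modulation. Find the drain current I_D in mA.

V_GS = V_G = 2.17 V, so V_ov = 2.17 − 1.4 = 0.77 V.
k_n = μ_nC_ox · (W/L) = 5.264 mA/V².
Assume saturation: I_D = ½ k_n V_ov² = 0.5 × 5.264 × 0.77² = 1.56 mA, giving V_DS = V_DD − I_D R_D = 2.6 − 1.56 × 3.68 = -3.14 V.
But -3.14 V < V_ov = 0.77 V, so the device is actually in triode.
In triode I_D = k_n[V_ov V_DS − ½ V_DS²] and I_D = (V_DD − V_DS)/R_D. Equating: 9.69 V_DS² − 15.92 V_DS + 2.6 = 0, giving V_DS = 0.184 V (the root below V_ov).
I_D = (2.6 − 0.184) / 3.68 = 0.657 mA.

I_D = 0.657 mA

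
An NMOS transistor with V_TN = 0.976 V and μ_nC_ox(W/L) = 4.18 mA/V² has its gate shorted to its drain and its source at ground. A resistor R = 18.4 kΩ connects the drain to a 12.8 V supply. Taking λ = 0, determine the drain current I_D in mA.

With gate tied to drain, V_GS = V_DS ≥ V_GS − V_TN, so the device is in saturation.
KCL at the drain: ½ k_n (V_GS − V_TN)² = (V_DD − V_GS)/R.
Let x = V_GS − 0.976. Then 38.5 x² + x − 11.82 = 0, giving x = 0.542 V (positive root), so V_GS = 1.52 V.
I_D = (V_DD − V_GS)/R = (12.8 − 1.52) / 18.4 = 0.613 mA.

I_D = 0.613 mA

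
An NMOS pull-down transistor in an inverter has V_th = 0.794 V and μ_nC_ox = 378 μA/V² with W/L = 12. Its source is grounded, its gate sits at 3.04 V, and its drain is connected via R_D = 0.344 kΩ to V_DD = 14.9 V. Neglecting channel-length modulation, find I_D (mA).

I_D = 11.4 mA

V_GS = V_G = 3.04 V, so V_ov = 3.04 − 0.794 = 2.25 V.
k_n = μ_nC_ox · (W/L) = 4.536 mA/V².
Assume saturation: I_D = ½ k_n V_ov² = 0.5 × 4.536 × 2.25² = 11.4 mA, giving V_DS = V_DD − I_D R_D = 14.9 − 11.4 × 0.344 = 11 V.
V_DS = 11 V ≥ V_ov = 2.25 V, confirming saturation.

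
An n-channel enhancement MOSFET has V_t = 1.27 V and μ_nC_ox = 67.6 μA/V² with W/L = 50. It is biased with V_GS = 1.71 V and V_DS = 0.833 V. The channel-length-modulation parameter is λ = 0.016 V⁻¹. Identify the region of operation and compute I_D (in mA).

Saturation; I_D = 0.332 mA

k_n = μ_nC_ox · (W/L) = 3.38 mA/V².
V_ov = V_GS − V_t = 1.71 − 1.27 = 0.44 V.
Since V_DS = 0.833 V ≥ V_ov = 0.44 V, the device is in saturation.
I_D = ½ k_n V_ov² (1 + λ V_DS) = 0.5 × 3.38 × 0.44² × (1 + 0.016 × 0.833) = 0.332 mA.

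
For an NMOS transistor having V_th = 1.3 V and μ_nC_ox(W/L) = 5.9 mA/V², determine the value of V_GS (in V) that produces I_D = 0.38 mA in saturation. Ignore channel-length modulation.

V_GS = 1.66 V

In saturation I_D = ½ k_n (V_GS − V_th)², so V_GS − V_th = √(2 I_D / k_n) = √(2 × 0.38 / 5.9) = 0.359 V.
V_GS = 1.3 + 0.359 = 1.66 V.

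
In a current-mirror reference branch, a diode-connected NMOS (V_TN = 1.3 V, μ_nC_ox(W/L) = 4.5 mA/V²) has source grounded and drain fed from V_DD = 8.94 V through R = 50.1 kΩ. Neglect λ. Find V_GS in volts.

With gate tied to drain, V_GS = V_DS ≥ V_GS − V_TN, so the device is in saturation.
KCL at the drain: ½ k_n (V_GS − V_TN)² = (V_DD − V_GS)/R.
Let x = V_GS − 1.3. Then 113 x² + x − 7.64 = 0, giving x = 0.256 V (positive root), so V_GS = 1.56 V.
I_D = (V_DD − V_GS)/R = (8.94 − 1.56) / 50.1 = 0.147 mA.

V_GS = 1.56 V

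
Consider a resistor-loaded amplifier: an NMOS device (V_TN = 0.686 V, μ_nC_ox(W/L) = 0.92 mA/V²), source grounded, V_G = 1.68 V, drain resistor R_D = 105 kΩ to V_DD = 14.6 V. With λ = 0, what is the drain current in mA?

I_D = 0.137 mA

V_GS = V_G = 1.68 V, so V_ov = 1.68 − 0.686 = 0.994 V.
Assume saturation: I_D = ½ k_n V_ov² = 0.5 × 0.92 × 0.994² = 0.454 mA, giving V_DS = V_DD − I_D R_D = 14.6 − 0.454 × 105 = -33.1 V.
But -33.1 V < V_ov = 0.994 V, so the device is actually in triode.
In triode I_D = k_n[V_ov V_DS − ½ V_DS²] and I_D = (V_DD − V_DS)/R_D. Equating: 48.3 V_DS² − 97.02 V_DS + 14.6 = 0, giving V_DS = 0.164 V (the root below V_ov).
I_D = (14.6 − 0.164) / 105 = 0.137 mA.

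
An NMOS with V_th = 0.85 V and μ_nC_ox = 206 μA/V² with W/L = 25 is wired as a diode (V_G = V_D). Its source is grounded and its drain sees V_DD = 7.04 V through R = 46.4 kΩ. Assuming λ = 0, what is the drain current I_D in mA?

I_D = 0.129 mA

With gate tied to drain, V_GS = V_DS ≥ V_GS − V_th, so the device is in saturation.
k_n = μ_nC_ox · (W/L) = 5.15 mA/V².
KCL at the drain: ½ k_n (V_GS − V_th)² = (V_DD − V_GS)/R.
Let x = V_GS − 0.85. Then 119 x² + x − 6.19 = 0, giving x = 0.223 V (positive root), so V_GS = 1.07 V.
I_D = (V_DD − V_GS)/R = (7.04 − 1.07) / 46.4 = 0.129 mA.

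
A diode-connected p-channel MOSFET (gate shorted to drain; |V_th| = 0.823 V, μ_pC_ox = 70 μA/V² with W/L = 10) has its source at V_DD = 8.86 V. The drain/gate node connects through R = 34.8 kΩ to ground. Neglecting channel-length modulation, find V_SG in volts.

With gate tied to drain, V_SG = V_SD ≥ V_SG − |V_th|, so the device is in saturation.
k_p = μ_pC_ox · (W/L) = 0.7 mA/V².
KCL at the drain: ½ k_p (V_SG − |V_th|)² = (V_DD − V_SG)/R.
Let x = V_SG − 0.823. Then 12.2 x² + x − 8.037 = 0, giving x = 0.772 V (positive root), so V_SG = 1.6 V.
I_D = (V_DD − V_SG)/R = (8.86 − 1.6) / 34.8 = 0.209 mA.

V_SG = 1.60 V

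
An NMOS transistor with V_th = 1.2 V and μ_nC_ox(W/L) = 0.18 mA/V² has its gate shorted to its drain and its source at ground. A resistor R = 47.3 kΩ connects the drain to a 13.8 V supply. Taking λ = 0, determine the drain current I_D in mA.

I_D = 0.232 mA

With gate tied to drain, V_GS = V_DS ≥ V_GS − V_th, so the device is in saturation.
KCL at the drain: ½ k_n (V_GS − V_th)² = (V_DD − V_GS)/R.
Let x = V_GS − 1.2. Then 4.26 x² + x − 12.6 = 0, giving x = 1.61 V (positive root), so V_GS = 2.81 V.
I_D = (V_DD − V_GS)/R = (13.8 − 2.81) / 47.3 = 0.232 mA.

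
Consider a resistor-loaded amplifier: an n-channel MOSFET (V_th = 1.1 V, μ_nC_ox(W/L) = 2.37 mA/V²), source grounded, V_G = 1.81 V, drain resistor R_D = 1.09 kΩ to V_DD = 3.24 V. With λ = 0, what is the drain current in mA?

V_GS = V_G = 1.81 V, so V_ov = 1.81 − 1.1 = 0.71 V.
Assume saturation: I_D = ½ k_n V_ov² = 0.5 × 2.37 × 0.71² = 0.597 mA, giving V_DS = V_DD − I_D R_D = 3.24 − 0.597 × 1.09 = 2.59 V.
V_DS = 2.59 V ≥ V_ov = 0.71 V, confirming saturation.

I_D = 0.597 mA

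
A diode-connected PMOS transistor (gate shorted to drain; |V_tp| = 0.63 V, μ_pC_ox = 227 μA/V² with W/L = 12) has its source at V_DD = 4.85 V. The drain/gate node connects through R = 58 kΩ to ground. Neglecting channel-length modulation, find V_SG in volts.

V_SG = 0.855 V

With gate tied to drain, V_SG = V_SD ≥ V_SG − |V_tp|, so the device is in saturation.
k_p = μ_pC_ox · (W/L) = 2.724 mA/V².
KCL at the drain: ½ k_p (V_SG − |V_tp|)² = (V_DD − V_SG)/R.
Let x = V_SG − 0.63. Then 79 x² + x − 4.22 = 0, giving x = 0.225 V (positive root), so V_SG = 0.855 V.
I_D = (V_DD − V_SG)/R = (4.85 − 0.855) / 58 = 0.0689 mA.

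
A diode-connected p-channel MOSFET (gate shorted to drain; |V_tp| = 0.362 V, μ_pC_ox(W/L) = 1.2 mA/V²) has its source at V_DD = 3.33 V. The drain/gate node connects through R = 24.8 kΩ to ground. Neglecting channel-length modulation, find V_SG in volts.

V_SG = 0.776 V

With gate tied to drain, V_SG = V_SD ≥ V_SG − |V_tp|, so the device is in saturation.
KCL at the drain: ½ k_p (V_SG − |V_tp|)² = (V_DD − V_SG)/R.
Let x = V_SG − 0.362. Then 14.9 x² + x − 2.968 = 0, giving x = 0.414 V (positive root), so V_SG = 0.776 V.
I_D = (V_DD − V_SG)/R = (3.33 − 0.776) / 24.8 = 0.103 mA.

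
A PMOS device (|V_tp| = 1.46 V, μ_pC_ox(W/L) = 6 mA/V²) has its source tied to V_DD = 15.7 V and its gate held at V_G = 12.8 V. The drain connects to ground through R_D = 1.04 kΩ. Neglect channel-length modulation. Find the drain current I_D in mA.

V_SG = V_DD − V_G = 15.7 − 12.8 = 2.9 V, so V_ov = 2.9 − 1.46 = 1.44 V.
Assume saturation: I_D = ½ k_p V_ov² = 0.5 × 6 × 1.44² = 6.22 mA, giving V_SD = V_DD − I_D R_D = 15.7 − 6.22 × 1.04 = 9.23 V.
V_SD = 9.23 V ≥ V_ov = 1.44 V, confirming saturation.

I_D = 6.22 mA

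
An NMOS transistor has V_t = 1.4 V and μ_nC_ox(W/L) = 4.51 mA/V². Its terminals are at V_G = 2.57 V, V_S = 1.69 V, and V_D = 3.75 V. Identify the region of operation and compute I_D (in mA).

V_GS = V_G − V_S = 2.57 − 1.69 = 0.88 V; V_DS = V_D − V_S = 3.75 − 1.69 = 2.06 V.
V_GS = 0.88 V < V_t = 1.4 V, so the transistor is in cutoff.

Cutoff; I_D = 0 mA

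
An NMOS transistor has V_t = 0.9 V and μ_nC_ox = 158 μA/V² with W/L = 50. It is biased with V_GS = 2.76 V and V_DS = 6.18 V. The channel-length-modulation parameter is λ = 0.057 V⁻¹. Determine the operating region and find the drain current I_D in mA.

Saturation; I_D = 18.5 mA

k_n = μ_nC_ox · (W/L) = 7.9 mA/V².
V_ov = V_GS − V_t = 2.76 − 0.9 = 1.86 V.
Since V_DS = 6.18 V ≥ V_ov = 1.86 V, the device is in saturation.
I_D = ½ k_n V_ov² (1 + λ V_DS) = 0.5 × 7.9 × 1.86² × (1 + 0.057 × 6.18) = 18.5 mA.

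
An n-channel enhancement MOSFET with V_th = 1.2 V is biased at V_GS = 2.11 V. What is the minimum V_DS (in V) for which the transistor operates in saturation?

The boundary between triode and saturation is V_DS = V_GS − V_th = V_ov.
V_ov = 2.11 − 1.2 = 0.91 V.

V_DS,sat = 0.910 V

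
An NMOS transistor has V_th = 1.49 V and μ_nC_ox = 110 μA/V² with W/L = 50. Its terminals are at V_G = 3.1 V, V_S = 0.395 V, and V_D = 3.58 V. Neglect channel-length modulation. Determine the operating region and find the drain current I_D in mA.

V_GS = V_G − V_S = 3.1 − 0.395 = 2.71 V; V_DS = V_D − V_S = 3.58 − 0.395 = 3.19 V.
k_n = μ_nC_ox · (W/L) = 5.5 mA/V².
V_ov = V_GS − V_th = 2.71 − 1.49 = 1.22 V.
Since V_DS = 3.19 V ≥ V_ov = 1.22 V, the device is in saturation.
I_D = ½ k_n V_ov² = 0.5 × 5.5 × 1.22² = 4.06 mA.

Saturation; I_D = 4.06 mA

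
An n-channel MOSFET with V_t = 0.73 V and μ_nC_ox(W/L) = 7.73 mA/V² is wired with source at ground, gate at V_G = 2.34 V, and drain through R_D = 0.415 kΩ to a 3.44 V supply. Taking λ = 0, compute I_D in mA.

I_D = 6.66 mA

V_GS = V_G = 2.34 V, so V_ov = 2.34 − 0.73 = 1.61 V.
Assume saturation: I_D = ½ k_n V_ov² = 0.5 × 7.73 × 1.61² = 10 mA, giving V_DS = V_DD − I_D R_D = 3.44 − 10 × 0.415 = -0.718 V.
But -0.718 V < V_ov = 1.61 V, so the device is actually in triode.
In triode I_D = k_n[V_ov V_DS − ½ V_DS²] and I_D = (V_DD − V_DS)/R_D. Equating: 1.6 V_DS² − 6.165 V_DS + 3.44 = 0, giving V_DS = 0.677 V (the root below V_ov).
I_D = (3.44 − 0.677) / 0.415 = 6.66 mA.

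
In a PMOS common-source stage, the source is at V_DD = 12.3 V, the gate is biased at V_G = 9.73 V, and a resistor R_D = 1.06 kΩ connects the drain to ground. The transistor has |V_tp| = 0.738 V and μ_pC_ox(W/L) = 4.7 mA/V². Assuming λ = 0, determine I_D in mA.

I_D = 7.89 mA

V_SG = V_DD − V_G = 12.3 − 9.73 = 2.57 V, so V_ov = 2.57 − 0.738 = 1.83 V.
Assume saturation: I_D = ½ k_p V_ov² = 0.5 × 4.7 × 1.83² = 7.89 mA, giving V_SD = V_DD − I_D R_D = 12.3 − 7.89 × 1.06 = 3.94 V.
V_SD = 3.94 V ≥ V_ov = 1.83 V, confirming saturation.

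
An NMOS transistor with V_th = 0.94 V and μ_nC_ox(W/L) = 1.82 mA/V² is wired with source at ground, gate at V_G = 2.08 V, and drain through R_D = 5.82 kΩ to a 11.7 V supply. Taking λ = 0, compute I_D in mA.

I_D = 1.18 mA

V_GS = V_G = 2.08 V, so V_ov = 2.08 − 0.94 = 1.14 V.
Assume saturation: I_D = ½ k_n V_ov² = 0.5 × 1.82 × 1.14² = 1.18 mA, giving V_DS = V_DD − I_D R_D = 11.7 − 1.18 × 5.82 = 4.82 V.
V_DS = 4.82 V ≥ V_ov = 1.14 V, confirming saturation.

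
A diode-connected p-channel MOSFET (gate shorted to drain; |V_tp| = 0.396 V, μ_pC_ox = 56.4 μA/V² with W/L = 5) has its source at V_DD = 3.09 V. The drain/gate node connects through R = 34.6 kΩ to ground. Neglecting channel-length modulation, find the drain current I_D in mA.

With gate tied to drain, V_SG = V_SD ≥ V_SG − |V_tp|, so the device is in saturation.
k_p = μ_pC_ox · (W/L) = 0.282 mA/V².
KCL at the drain: ½ k_p (V_SG − |V_tp|)² = (V_DD − V_SG)/R.
Let x = V_SG − 0.396. Then 4.88 x² + x − 2.694 = 0, giving x = 0.648 V (positive root), so V_SG = 1.04 V.
I_D = (V_DD − V_SG)/R = (3.09 − 1.04) / 34.6 = 0.0591 mA.

I_D = 0.0591 mA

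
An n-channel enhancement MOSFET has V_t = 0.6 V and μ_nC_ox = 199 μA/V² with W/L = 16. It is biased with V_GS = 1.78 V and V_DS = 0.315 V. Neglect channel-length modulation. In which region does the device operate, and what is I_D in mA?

k_n = μ_nC_ox · (W/L) = 3.184 mA/V².
V_ov = V_GS − V_t = 1.78 − 0.6 = 1.18 V.
Since V_DS = 0.315 V < V_ov = 1.18 V, the device is in the triode region.
I_D = k_n [V_ov · V_DS − ½ V_DS²] = 3.184 × [1.18 × 0.315 − 0.5 × 0.315²] = 1.03 mA.

Triode; I_D = 1.03 mA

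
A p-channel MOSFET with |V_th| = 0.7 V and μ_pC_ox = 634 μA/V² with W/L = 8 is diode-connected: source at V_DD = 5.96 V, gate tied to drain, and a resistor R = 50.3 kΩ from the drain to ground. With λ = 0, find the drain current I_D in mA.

With gate tied to drain, V_SG = V_SD ≥ V_SG − |V_th|, so the device is in saturation.
k_p = μ_pC_ox · (W/L) = 5.072 mA/V².
KCL at the drain: ½ k_p (V_SG − |V_th|)² = (V_DD − V_SG)/R.
Let x = V_SG − 0.7. Then 128 x² + x − 5.26 = 0, giving x = 0.199 V (positive root), so V_SG = 0.899 V.
I_D = (V_DD − V_SG)/R = (5.96 − 0.899) / 50.3 = 0.101 mA.

I_D = 0.101 mA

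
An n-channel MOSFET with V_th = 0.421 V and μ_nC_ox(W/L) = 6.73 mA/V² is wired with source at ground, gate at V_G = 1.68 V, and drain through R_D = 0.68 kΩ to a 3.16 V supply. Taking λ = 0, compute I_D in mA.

V_GS = V_G = 1.68 V, so V_ov = 1.68 − 0.421 = 1.26 V.
Assume saturation: I_D = ½ k_n V_ov² = 0.5 × 6.73 × 1.26² = 5.33 mA, giving V_DS = V_DD − I_D R_D = 3.16 − 5.33 × 0.68 = -0.467 V.
But -0.467 V < V_ov = 1.26 V, so the device is actually in triode.
In triode I_D = k_n[V_ov V_DS − ½ V_DS²] and I_D = (V_DD − V_DS)/R_D. Equating: 2.29 V_DS² − 6.762 V_DS + 3.16 = 0, giving V_DS = 0.582 V (the root below V_ov).
I_D = (3.16 − 0.582) / 0.68 = 3.79 mA.

I_D = 3.79 mA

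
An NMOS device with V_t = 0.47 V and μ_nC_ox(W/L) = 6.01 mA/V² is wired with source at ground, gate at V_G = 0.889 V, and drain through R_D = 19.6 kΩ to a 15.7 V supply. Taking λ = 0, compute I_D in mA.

V_GS = V_G = 0.889 V, so V_ov = 0.889 − 0.47 = 0.419 V.
Assume saturation: I_D = ½ k_n V_ov² = 0.5 × 6.01 × 0.419² = 0.528 mA, giving V_DS = V_DD − I_D R_D = 15.7 − 0.528 × 19.6 = 5.36 V.
V_DS = 5.36 V ≥ V_ov = 0.419 V, confirming saturation.

I_D = 0.528 mA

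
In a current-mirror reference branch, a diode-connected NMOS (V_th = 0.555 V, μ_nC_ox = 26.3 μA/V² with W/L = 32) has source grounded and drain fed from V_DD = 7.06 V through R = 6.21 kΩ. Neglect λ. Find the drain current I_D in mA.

With gate tied to drain, V_GS = V_DS ≥ V_GS − V_th, so the device is in saturation.
k_n = μ_nC_ox · (W/L) = 0.8416 mA/V².
KCL at the drain: ½ k_n (V_GS − V_th)² = (V_DD − V_GS)/R.
Let x = V_GS − 0.555. Then 2.61 x² + x − 6.505 = 0, giving x = 1.4 V (positive root), so V_GS = 1.95 V.
I_D = (V_DD − V_GS)/R = (7.06 − 1.95) / 6.21 = 0.822 mA.

I_D = 0.822 mA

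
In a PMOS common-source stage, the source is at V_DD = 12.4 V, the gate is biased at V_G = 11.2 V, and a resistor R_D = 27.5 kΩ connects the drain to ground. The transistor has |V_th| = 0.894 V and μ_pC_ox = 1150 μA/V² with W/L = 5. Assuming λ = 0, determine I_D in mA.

I_D = 0.269 mA

V_SG = V_DD − V_G = 12.4 − 11.2 = 1.2 V, so V_ov = 1.2 − 0.894 = 0.306 V.
k_p = μ_pC_ox · (W/L) = 5.75 mA/V².
Assume saturation: I_D = ½ k_p V_ov² = 0.5 × 5.75 × 0.306² = 0.269 mA, giving V_SD = V_DD − I_D R_D = 12.4 − 0.269 × 27.5 = 5 V.
V_SD = 5 V ≥ V_ov = 0.306 V, confirming saturation.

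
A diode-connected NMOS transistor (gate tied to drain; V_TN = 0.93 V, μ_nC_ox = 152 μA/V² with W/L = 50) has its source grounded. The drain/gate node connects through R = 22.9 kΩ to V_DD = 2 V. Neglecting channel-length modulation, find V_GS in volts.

V_GS = 1.04 V

With gate tied to drain, V_GS = V_DS ≥ V_GS − V_TN, so the device is in saturation.
k_n = μ_nC_ox · (W/L) = 7.6 mA/V².
KCL at the drain: ½ k_n (V_GS − V_TN)² = (V_DD − V_GS)/R.
Let x = V_GS − 0.93. Then 87 x² + x − 1.07 = 0, giving x = 0.105 V (positive root), so V_GS = 1.04 V.
I_D = (V_DD − V_GS)/R = (2 − 1.04) / 22.9 = 0.0421 mA.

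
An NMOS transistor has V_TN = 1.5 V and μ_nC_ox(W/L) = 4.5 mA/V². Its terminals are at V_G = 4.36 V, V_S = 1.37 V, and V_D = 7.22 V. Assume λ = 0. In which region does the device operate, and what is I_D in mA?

Saturation; I_D = 5.00 mA

V_GS = V_G − V_S = 4.36 − 1.37 = 2.99 V; V_DS = V_D − V_S = 7.22 − 1.37 = 5.85 V.
V_ov = V_GS − V_TN = 2.99 − 1.5 = 1.49 V.
Since V_DS = 5.85 V ≥ V_ov = 1.49 V, the device is in saturation.
I_D = ½ k_n V_ov² = 0.5 × 4.5 × 1.49² = 5 mA.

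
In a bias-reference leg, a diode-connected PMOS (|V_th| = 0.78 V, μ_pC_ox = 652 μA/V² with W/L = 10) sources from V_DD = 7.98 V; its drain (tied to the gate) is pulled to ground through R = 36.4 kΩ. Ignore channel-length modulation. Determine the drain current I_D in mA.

I_D = 0.191 mA

With gate tied to drain, V_SG = V_SD ≥ V_SG − |V_th|, so the device is in saturation.
k_p = μ_pC_ox · (W/L) = 6.52 mA/V².
KCL at the drain: ½ k_p (V_SG − |V_th|)² = (V_DD − V_SG)/R.
Let x = V_SG − 0.78. Then 119 x² + x − 7.2 = 0, giving x = 0.242 V (positive root), so V_SG = 1.02 V.
I_D = (V_DD − V_SG)/R = (7.98 − 1.02) / 36.4 = 0.191 mA.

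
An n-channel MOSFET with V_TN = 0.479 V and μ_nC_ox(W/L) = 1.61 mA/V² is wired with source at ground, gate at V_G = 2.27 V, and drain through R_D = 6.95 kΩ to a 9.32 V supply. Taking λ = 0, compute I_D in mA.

V_GS = V_G = 2.27 V, so V_ov = 2.27 − 0.479 = 1.79 V.
Assume saturation: I_D = ½ k_n V_ov² = 0.5 × 1.61 × 1.79² = 2.58 mA, giving V_DS = V_DD − I_D R_D = 9.32 − 2.58 × 6.95 = -8.63 V.
But -8.63 V < V_ov = 1.79 V, so the device is actually in triode.
In triode I_D = k_n[V_ov V_DS − ½ V_DS²] and I_D = (V_DD − V_DS)/R_D. Equating: 5.59 V_DS² − 21.04 V_DS + 9.32 = 0, giving V_DS = 0.513 V (the root below V_ov).
I_D = (9.32 − 0.513) / 6.95 = 1.27 mA.

I_D = 1.27 mA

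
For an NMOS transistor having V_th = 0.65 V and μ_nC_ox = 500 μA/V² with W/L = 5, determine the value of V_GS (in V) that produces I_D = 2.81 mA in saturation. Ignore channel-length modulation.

V_GS = 2.15 V

k_n = μ_nC_ox · (W/L) = 2.5 mA/V².
In saturation I_D = ½ k_n (V_GS − V_th)², so V_GS − V_th = √(2 I_D / k_n) = √(2 × 2.81 / 2.5) = 1.5 V.
V_GS = 0.65 + 1.5 = 2.15 V.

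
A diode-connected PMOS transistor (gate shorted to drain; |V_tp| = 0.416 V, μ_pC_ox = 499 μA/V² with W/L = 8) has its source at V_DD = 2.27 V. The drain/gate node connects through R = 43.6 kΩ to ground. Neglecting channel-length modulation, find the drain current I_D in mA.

With gate tied to drain, V_SG = V_SD ≥ V_SG − |V_tp|, so the device is in saturation.
k_p = μ_pC_ox · (W/L) = 3.992 mA/V².
KCL at the drain: ½ k_p (V_SG − |V_tp|)² = (V_DD − V_SG)/R.
Let x = V_SG − 0.416. Then 87 x² + x − 1.854 = 0, giving x = 0.14 V (positive root), so V_SG = 0.556 V.
I_D = (V_DD − V_SG)/R = (2.27 − 0.556) / 43.6 = 0.0393 mA.

I_D = 0.0393 mA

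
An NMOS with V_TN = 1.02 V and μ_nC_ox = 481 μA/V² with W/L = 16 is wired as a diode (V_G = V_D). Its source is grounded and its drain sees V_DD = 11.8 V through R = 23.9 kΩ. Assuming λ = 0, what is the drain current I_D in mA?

I_D = 0.437 mA

With gate tied to drain, V_GS = V_DS ≥ V_GS − V_TN, so the device is in saturation.
k_n = μ_nC_ox · (W/L) = 7.696 mA/V².
KCL at the drain: ½ k_n (V_GS − V_TN)² = (V_DD − V_GS)/R.
Let x = V_GS − 1.02. Then 92 x² + x − 10.78 = 0, giving x = 0.337 V (positive root), so V_GS = 1.36 V.
I_D = (V_DD − V_GS)/R = (11.8 − 1.36) / 23.9 = 0.437 mA.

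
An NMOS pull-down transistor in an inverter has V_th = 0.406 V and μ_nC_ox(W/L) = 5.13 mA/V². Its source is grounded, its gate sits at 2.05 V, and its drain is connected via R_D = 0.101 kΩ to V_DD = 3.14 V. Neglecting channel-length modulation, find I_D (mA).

I_D = 6.93 mA

V_GS = V_G = 2.05 V, so V_ov = 2.05 − 0.406 = 1.64 V.
Assume saturation: I_D = ½ k_n V_ov² = 0.5 × 5.13 × 1.64² = 6.93 mA, giving V_DS = V_DD − I_D R_D = 3.14 − 6.93 × 0.101 = 2.44 V.
V_DS = 2.44 V ≥ V_ov = 1.64 V, confirming saturation.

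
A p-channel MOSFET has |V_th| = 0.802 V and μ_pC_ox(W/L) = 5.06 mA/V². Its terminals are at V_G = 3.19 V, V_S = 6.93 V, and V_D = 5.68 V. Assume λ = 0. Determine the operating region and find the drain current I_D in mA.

V_SG = V_S − V_G = 6.93 − 3.19 = 3.74 V; V_SD = V_S − V_D = 6.93 − 5.68 = 1.25 V.
V_ov = V_SG − |V_th| = 3.74 − 0.802 = 2.94 V.
Since V_SD = 1.25 V < V_ov = 2.94 V, the device is in the triode region.
I_D = k_p [V_ov · V_SD − ½ V_SD²] = 5.06 × [2.94 × 1.25 − 0.5 × 1.25²] = 14.6 mA.

Triode; I_D = 14.6 mA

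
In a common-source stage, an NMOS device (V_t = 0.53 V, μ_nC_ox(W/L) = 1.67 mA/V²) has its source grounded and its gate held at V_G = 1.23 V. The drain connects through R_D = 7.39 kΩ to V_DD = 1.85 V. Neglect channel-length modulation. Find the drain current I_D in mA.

I_D = 0.220 mA

V_GS = V_G = 1.23 V, so V_ov = 1.23 − 0.53 = 0.7 V.
Assume saturation: I_D = ½ k_n V_ov² = 0.5 × 1.67 × 0.7² = 0.409 mA, giving V_DS = V_DD − I_D R_D = 1.85 − 0.409 × 7.39 = -1.17 V.
But -1.17 V < V_ov = 0.7 V, so the device is actually in triode.
In triode I_D = k_n[V_ov V_DS − ½ V_DS²] and I_D = (V_DD − V_DS)/R_D. Equating: 6.17 V_DS² − 9.639 V_DS + 1.85 = 0, giving V_DS = 0.224 V (the root below V_ov).
I_D = (1.85 − 0.224) / 7.39 = 0.22 mA.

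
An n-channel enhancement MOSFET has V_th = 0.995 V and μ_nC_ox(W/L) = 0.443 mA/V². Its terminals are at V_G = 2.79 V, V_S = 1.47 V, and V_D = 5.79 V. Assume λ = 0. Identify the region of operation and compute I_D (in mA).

V_GS = V_G − V_S = 2.79 − 1.47 = 1.32 V; V_DS = V_D − V_S = 5.79 − 1.47 = 4.32 V.
V_ov = V_GS − V_th = 1.32 − 0.995 = 0.325 V.
Since V_DS = 4.32 V ≥ V_ov = 0.325 V, the device is in saturation.
I_D = ½ k_n V_ov² = 0.5 × 0.443 × 0.325² = 0.0234 mA.

Saturation; I_D = 0.0234 mA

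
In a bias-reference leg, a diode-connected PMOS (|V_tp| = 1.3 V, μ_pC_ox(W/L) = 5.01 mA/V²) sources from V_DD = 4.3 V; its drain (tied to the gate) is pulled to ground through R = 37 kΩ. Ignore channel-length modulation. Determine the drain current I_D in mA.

With gate tied to drain, V_SG = V_SD ≥ V_SG − |V_tp|, so the device is in saturation.
KCL at the drain: ½ k_p (V_SG − |V_tp|)² = (V_DD − V_SG)/R.
Let x = V_SG − 1.3. Then 92.7 x² + x − 3 = 0, giving x = 0.175 V (positive root), so V_SG = 1.47 V.
I_D = (V_DD − V_SG)/R = (4.3 − 1.47) / 37 = 0.0764 mA.

I_D = 0.0764 mA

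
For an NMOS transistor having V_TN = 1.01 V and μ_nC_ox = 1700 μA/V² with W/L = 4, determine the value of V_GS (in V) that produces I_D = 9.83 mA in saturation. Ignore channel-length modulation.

V_GS = 2.71 V

k_n = μ_nC_ox · (W/L) = 6.8 mA/V².
In saturation I_D = ½ k_n (V_GS − V_TN)², so V_GS − V_TN = √(2 I_D / k_n) = √(2 × 9.83 / 6.8) = 1.7 V.
V_GS = 1.01 + 1.7 = 2.71 V.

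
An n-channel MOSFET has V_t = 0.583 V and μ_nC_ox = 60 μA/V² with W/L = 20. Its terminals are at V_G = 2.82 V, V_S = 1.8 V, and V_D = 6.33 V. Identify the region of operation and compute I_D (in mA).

Saturation; I_D = 0.115 mA

V_GS = V_G − V_S = 2.82 − 1.8 = 1.02 V; V_DS = V_D − V_S = 6.33 − 1.8 = 4.53 V.
k_n = μ_nC_ox · (W/L) = 1.2 mA/V².
V_ov = V_GS − V_t = 1.02 − 0.583 = 0.437 V.
Since V_DS = 4.53 V ≥ V_ov = 0.437 V, the device is in saturation.
I_D = ½ k_n V_ov² = 0.5 × 1.2 × 0.437² = 0.115 mA.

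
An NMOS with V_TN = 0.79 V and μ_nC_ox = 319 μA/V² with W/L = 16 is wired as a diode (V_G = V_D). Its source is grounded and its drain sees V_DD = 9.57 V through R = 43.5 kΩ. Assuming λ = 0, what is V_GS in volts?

V_GS = 1.07 V

With gate tied to drain, V_GS = V_DS ≥ V_GS − V_TN, so the device is in saturation.
k_n = μ_nC_ox · (W/L) = 5.104 mA/V².
KCL at the drain: ½ k_n (V_GS − V_TN)² = (V_DD − V_GS)/R.
Let x = V_GS − 0.79. Then 111 x² + x − 8.78 = 0, giving x = 0.277 V (positive root), so V_GS = 1.07 V.
I_D = (V_DD − V_GS)/R = (9.57 − 1.07) / 43.5 = 0.195 mA.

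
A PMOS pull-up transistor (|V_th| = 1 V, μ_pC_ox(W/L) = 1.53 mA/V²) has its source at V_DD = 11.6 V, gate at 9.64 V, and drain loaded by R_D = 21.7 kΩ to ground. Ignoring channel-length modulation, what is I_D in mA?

I_D = 0.513 mA

V_SG = V_DD − V_G = 11.6 − 9.64 = 1.96 V, so V_ov = 1.96 − 1 = 0.96 V.
Assume saturation: I_D = ½ k_p V_ov² = 0.5 × 1.53 × 0.96² = 0.705 mA, giving V_SD = V_DD − I_D R_D = 11.6 − 0.705 × 21.7 = -3.7 V.
But -3.7 V < V_ov = 0.96 V, so the device is actually in triode.
In triode I_D = k_p[V_ov V_SD − ½ V_SD²] and I_D = (V_DD − V_SD)/R_D. Equating: 16.6 V_SD² − 32.87 V_SD + 11.6 = 0, giving V_SD = 0.459 V (the root below V_ov).
I_D = (11.6 − 0.459) / 21.7 = 0.513 mA.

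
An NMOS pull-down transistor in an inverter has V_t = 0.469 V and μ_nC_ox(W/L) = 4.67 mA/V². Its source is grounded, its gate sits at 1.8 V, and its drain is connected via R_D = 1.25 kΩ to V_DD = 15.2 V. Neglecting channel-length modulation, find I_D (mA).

V_GS = V_G = 1.8 V, so V_ov = 1.8 − 0.469 = 1.33 V.
Assume saturation: I_D = ½ k_n V_ov² = 0.5 × 4.67 × 1.33² = 4.14 mA, giving V_DS = V_DD − I_D R_D = 15.2 − 4.14 × 1.25 = 10 V.
V_DS = 10 V ≥ V_ov = 1.33 V, confirming saturation.

I_D = 4.14 mA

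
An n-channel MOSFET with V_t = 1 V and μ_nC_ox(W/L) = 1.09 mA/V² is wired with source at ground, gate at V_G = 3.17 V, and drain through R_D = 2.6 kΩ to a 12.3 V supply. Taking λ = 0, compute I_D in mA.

I_D = 2.57 mA

V_GS = V_G = 3.17 V, so V_ov = 3.17 − 1 = 2.17 V.
Assume saturation: I_D = ½ k_n V_ov² = 0.5 × 1.09 × 2.17² = 2.57 mA, giving V_DS = V_DD − I_D R_D = 12.3 − 2.57 × 2.6 = 5.63 V.
V_DS = 5.63 V ≥ V_ov = 2.17 V, confirming saturation.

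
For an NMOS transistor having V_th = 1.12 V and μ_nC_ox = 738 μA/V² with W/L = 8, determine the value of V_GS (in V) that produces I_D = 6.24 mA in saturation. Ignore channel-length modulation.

k_n = μ_nC_ox · (W/L) = 5.904 mA/V².
In saturation I_D = ½ k_n (V_GS − V_th)², so V_GS − V_th = √(2 I_D / k_n) = √(2 × 6.24 / 5.904) = 1.45 V.
V_GS = 1.12 + 1.45 = 2.57 V.

V_GS = 2.57 V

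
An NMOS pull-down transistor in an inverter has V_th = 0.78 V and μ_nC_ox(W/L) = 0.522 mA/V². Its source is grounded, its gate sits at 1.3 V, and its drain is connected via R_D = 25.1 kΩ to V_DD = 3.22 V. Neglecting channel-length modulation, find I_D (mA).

V_GS = V_G = 1.3 V, so V_ov = 1.3 − 0.78 = 0.52 V.
Assume saturation: I_D = ½ k_n V_ov² = 0.5 × 0.522 × 0.52² = 0.0706 mA, giving V_DS = V_DD − I_D R_D = 3.22 − 0.0706 × 25.1 = 1.45 V.
V_DS = 1.45 V ≥ V_ov = 0.52 V, confirming saturation.

I_D = 0.0706 mA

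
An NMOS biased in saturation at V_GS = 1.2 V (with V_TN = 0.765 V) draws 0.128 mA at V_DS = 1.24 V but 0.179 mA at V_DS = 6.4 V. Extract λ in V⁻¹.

With V_GS fixed, I_D ∝ (1 + λ V_DS) in saturation, so I_D2/I_D1 = (1 + λ V_DS2)/(1 + λ V_DS1).
0.179/0.128 = 1.398 = (1 + 6.4 λ)/(1 + 1.24 λ).
Solving: λ (I_D1 V_DS2 − I_D2 V_DS1) = I_D2 − I_D1, so λ = (0.179 − 0.128) / (0.128 × 6.4 − 0.179 × 1.24) = 0.051 / 0.597 = 0.0854 V⁻¹.

λ = 0.0854 V⁻¹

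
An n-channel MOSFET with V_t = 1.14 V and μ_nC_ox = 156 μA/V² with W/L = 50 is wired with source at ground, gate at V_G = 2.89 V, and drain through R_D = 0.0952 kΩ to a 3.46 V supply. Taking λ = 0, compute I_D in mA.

I_D = 11.9 mA

V_GS = V_G = 2.89 V, so V_ov = 2.89 − 1.14 = 1.75 V.
k_n = μ_nC_ox · (W/L) = 7.8 mA/V².
Assume saturation: I_D = ½ k_n V_ov² = 0.5 × 7.8 × 1.75² = 11.9 mA, giving V_DS = V_DD − I_D R_D = 3.46 − 11.9 × 0.0952 = 2.32 V.
V_DS = 2.32 V ≥ V_ov = 1.75 V, confirming saturation.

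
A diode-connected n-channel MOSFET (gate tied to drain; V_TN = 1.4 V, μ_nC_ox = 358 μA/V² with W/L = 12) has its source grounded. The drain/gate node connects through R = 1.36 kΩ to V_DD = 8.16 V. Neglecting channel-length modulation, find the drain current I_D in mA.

With gate tied to drain, V_GS = V_DS ≥ V_GS − V_TN, so the device is in saturation.
k_n = μ_nC_ox · (W/L) = 4.296 mA/V².
KCL at the drain: ½ k_n (V_GS − V_TN)² = (V_DD − V_GS)/R.
Let x = V_GS − 1.4. Then 2.92 x² + x − 6.76 = 0, giving x = 1.36 V (positive root), so V_GS = 2.76 V.
I_D = (V_DD − V_GS)/R = (8.16 − 2.76) / 1.36 = 3.97 mA.

I_D = 3.97 mA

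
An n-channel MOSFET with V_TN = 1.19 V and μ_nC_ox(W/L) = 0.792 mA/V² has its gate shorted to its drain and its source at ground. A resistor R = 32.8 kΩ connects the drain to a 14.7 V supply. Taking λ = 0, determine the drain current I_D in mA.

I_D = 0.382 mA

With gate tied to drain, V_GS = V_DS ≥ V_GS − V_TN, so the device is in saturation.
KCL at the drain: ½ k_n (V_GS − V_TN)² = (V_DD − V_GS)/R.
Let x = V_GS − 1.19. Then 13 x² + x − 13.51 = 0, giving x = 0.982 V (positive root), so V_GS = 2.17 V.
I_D = (V_DD − V_GS)/R = (14.7 − 2.17) / 32.8 = 0.382 mA.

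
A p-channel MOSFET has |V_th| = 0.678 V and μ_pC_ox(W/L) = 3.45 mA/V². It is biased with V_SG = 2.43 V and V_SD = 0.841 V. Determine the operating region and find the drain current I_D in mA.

Triode; I_D = 3.86 mA

V_ov = V_SG − |V_th| = 2.43 − 0.678 = 1.75 V.
Since V_SD = 0.841 V < V_ov = 1.75 V, the device is in the triode region.
I_D = k_p [V_ov · V_SD − ½ V_SD²] = 3.45 × [1.75 × 0.841 − 0.5 × 0.841²] = 3.86 mA.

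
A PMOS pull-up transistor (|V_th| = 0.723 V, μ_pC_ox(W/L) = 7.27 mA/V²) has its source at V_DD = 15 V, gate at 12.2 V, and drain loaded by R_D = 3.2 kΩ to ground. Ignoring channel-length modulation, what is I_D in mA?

V_SG = V_DD − V_G = 15 − 12.2 = 2.8 V, so V_ov = 2.8 − 0.723 = 2.08 V.
Assume saturation: I_D = ½ k_p V_ov² = 0.5 × 7.27 × 2.08² = 15.7 mA, giving V_SD = V_DD − I_D R_D = 15 − 15.7 × 3.2 = -35.2 V.
But -35.2 V < V_ov = 2.08 V, so the device is actually in triode.
In triode I_D = k_p[V_ov V_SD − ½ V_SD²] and I_D = (V_DD − V_SD)/R_D. Equating: 11.6 V_SD² − 49.32 V_SD + 15 = 0, giving V_SD = 0.33 V (the root below V_ov).
I_D = (15 − 0.33) / 3.2 = 4.58 mA.

I_D = 4.58 mA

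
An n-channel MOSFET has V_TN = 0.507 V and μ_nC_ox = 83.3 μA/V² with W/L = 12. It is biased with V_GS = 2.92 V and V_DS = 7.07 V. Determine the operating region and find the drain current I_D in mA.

Saturation; I_D = 2.91 mA

k_n = μ_nC_ox · (W/L) = 0.9996 mA/V².
V_ov = V_GS − V_TN = 2.92 − 0.507 = 2.41 V.
Since V_DS = 7.07 V ≥ V_ov = 2.41 V, the device is in saturation.
I_D = ½ k_n V_ov² = 0.5 × 0.9996 × 2.41² = 2.91 mA.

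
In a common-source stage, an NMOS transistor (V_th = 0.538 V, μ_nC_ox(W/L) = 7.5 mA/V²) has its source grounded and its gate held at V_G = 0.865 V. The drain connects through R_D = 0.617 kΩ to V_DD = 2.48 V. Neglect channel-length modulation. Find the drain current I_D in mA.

V_GS = V_G = 0.865 V, so V_ov = 0.865 − 0.538 = 0.327 V.
Assume saturation: I_D = ½ k_n V_ov² = 0.5 × 7.5 × 0.327² = 0.401 mA, giving V_DS = V_DD − I_D R_D = 2.48 − 0.401 × 0.617 = 2.23 V.
V_DS = 2.23 V ≥ V_ov = 0.327 V, confirming saturation.

I_D = 0.401 mA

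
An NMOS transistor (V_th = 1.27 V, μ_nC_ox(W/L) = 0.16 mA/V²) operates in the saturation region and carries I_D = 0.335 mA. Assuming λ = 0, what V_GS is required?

In saturation I_D = ½ k_n (V_GS − V_th)², so V_GS − V_th = √(2 I_D / k_n) = √(2 × 0.335 / 0.16) = 2.05 V.
V_GS = 1.27 + 2.05 = 3.32 V.

V_GS = 3.32 V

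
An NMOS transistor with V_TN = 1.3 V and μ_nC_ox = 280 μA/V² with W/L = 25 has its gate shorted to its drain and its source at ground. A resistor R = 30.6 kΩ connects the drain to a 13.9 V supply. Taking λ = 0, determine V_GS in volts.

V_GS = 1.64 V

With gate tied to drain, V_GS = V_DS ≥ V_GS − V_TN, so the device is in saturation.
k_n = μ_nC_ox · (W/L) = 7 mA/V².
KCL at the drain: ½ k_n (V_GS − V_TN)² = (V_DD − V_GS)/R.
Let x = V_GS − 1.3. Then 107 x² + x − 12.6 = 0, giving x = 0.338 V (positive root), so V_GS = 1.64 V.
I_D = (V_DD − V_GS)/R = (13.9 − 1.64) / 30.6 = 0.401 mA.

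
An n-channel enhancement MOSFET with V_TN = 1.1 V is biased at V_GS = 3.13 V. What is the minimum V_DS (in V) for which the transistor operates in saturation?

The boundary between triode and saturation is V_DS = V_GS − V_TN = V_ov.
V_ov = 3.13 − 1.1 = 2.03 V.

V_DS,sat = 2.03 V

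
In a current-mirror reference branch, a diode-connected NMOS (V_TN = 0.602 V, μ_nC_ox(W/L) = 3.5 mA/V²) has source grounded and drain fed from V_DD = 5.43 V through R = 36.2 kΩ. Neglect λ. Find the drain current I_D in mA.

With gate tied to drain, V_GS = V_DS ≥ V_GS − V_TN, so the device is in saturation.
KCL at the drain: ½ k_n (V_GS − V_TN)² = (V_DD − V_GS)/R.
Let x = V_GS − 0.602. Then 63.4 x² + x − 4.828 = 0, giving x = 0.268 V (positive root), so V_GS = 0.87 V.
I_D = (V_DD − V_GS)/R = (5.43 − 0.87) / 36.2 = 0.126 mA.

I_D = 0.126 mA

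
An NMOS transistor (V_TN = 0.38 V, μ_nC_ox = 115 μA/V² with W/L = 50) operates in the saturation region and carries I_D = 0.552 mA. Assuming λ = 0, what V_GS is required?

V_GS = 0.818 V

k_n = μ_nC_ox · (W/L) = 5.75 mA/V².
In saturation I_D = ½ k_n (V_GS − V_TN)², so V_GS − V_TN = √(2 I_D / k_n) = √(2 × 0.552 / 5.75) = 0.438 V.
V_GS = 0.38 + 0.438 = 0.818 V.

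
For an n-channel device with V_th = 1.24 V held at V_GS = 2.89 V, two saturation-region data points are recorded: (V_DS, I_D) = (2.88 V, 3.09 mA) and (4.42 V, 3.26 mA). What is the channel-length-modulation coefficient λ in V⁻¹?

λ = 0.0398 V⁻¹

With V_GS fixed, I_D ∝ (1 + λ V_DS) in saturation, so I_D2/I_D1 = (1 + λ V_DS2)/(1 + λ V_DS1).
3.26/3.09 = 1.055 = (1 + 4.42 λ)/(1 + 2.88 λ).
Solving: λ (I_D1 V_DS2 − I_D2 V_DS1) = I_D2 − I_D1, so λ = (3.26 − 3.09) / (3.09 × 4.42 − 3.26 × 2.88) = 0.17 / 4.27 = 0.0398 V⁻¹.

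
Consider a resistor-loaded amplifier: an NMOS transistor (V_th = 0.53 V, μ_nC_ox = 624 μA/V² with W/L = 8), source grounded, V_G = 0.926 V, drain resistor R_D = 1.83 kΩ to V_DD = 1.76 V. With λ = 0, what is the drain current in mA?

I_D = 0.391 mA

V_GS = V_G = 0.926 V, so V_ov = 0.926 − 0.53 = 0.396 V.
k_n = μ_nC_ox · (W/L) = 4.992 mA/V².
Assume saturation: I_D = ½ k_n V_ov² = 0.5 × 4.992 × 0.396² = 0.391 mA, giving V_DS = V_DD − I_D R_D = 1.76 − 0.391 × 1.83 = 1.04 V.
V_DS = 1.04 V ≥ V_ov = 0.396 V, confirming saturation.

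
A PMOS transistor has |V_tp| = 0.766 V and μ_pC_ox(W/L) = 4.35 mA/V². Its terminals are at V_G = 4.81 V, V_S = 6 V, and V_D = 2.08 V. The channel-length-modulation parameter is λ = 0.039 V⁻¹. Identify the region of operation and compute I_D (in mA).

V_SG = V_S − V_G = 6 − 4.81 = 1.19 V; V_SD = V_S − V_D = 6 − 2.08 = 3.92 V.
V_ov = V_SG − |V_tp| = 1.19 − 0.766 = 0.424 V.
Since V_SD = 3.92 V ≥ V_ov = 0.424 V, the device is in saturation.
I_D = ½ k_p V_ov² (1 + λ V_SD) = 0.5 × 4.35 × 0.424² × (1 + 0.039 × 3.92) = 0.451 mA.

Saturation; I_D = 0.451 mA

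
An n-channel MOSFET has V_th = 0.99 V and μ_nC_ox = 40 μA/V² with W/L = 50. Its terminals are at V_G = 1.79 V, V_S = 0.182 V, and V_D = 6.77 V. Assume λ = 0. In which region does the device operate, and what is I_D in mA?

V_GS = V_G − V_S = 1.79 − 0.182 = 1.61 V; V_DS = V_D − V_S = 6.77 − 0.182 = 6.59 V.
k_n = μ_nC_ox · (W/L) = 2 mA/V².
V_ov = V_GS − V_th = 1.61 − 0.99 = 0.618 V.
Since V_DS = 6.59 V ≥ V_ov = 0.618 V, the device is in saturation.
I_D = ½ k_n V_ov² = 0.5 × 2 × 0.618² = 0.382 mA.

Saturation; I_D = 0.382 mA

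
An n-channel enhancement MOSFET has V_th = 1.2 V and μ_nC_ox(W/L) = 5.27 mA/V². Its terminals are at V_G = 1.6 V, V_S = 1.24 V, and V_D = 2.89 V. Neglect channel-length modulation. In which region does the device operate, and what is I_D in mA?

Cutoff; I_D = 0 mA

V_GS = V_G − V_S = 1.6 − 1.24 = 0.36 V; V_DS = V_D − V_S = 2.89 − 1.24 = 1.65 V.
V_GS = 0.36 V < V_th = 1.2 V, so the transistor is in cutoff.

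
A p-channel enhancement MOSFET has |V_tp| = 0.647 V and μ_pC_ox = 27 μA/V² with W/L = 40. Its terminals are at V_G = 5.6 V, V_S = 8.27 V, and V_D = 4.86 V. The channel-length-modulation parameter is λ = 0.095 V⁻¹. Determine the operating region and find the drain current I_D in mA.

Saturation; I_D = 2.93 mA

V_SG = V_S − V_G = 8.27 − 5.6 = 2.67 V; V_SD = V_S − V_D = 8.27 − 4.86 = 3.41 V.
k_p = μ_pC_ox · (W/L) = 1.08 mA/V².
V_ov = V_SG − |V_tp| = 2.67 − 0.647 = 2.02 V.
Since V_SD = 3.41 V ≥ V_ov = 2.02 V, the device is in saturation.
I_D = ½ k_p V_ov² (1 + λ V_SD) = 0.5 × 1.08 × 2.02² × (1 + 0.095 × 3.41) = 2.93 mA.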